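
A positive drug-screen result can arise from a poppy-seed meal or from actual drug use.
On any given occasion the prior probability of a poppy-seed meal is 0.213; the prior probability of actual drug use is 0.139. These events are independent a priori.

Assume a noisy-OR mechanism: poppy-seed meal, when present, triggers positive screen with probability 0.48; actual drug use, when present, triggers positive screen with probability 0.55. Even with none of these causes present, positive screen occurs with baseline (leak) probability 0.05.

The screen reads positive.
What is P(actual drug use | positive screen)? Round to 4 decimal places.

Under noisy-OR, P(positive screen | causes) = 1 − (1−0.05)·∏(1−qᵢ) over the active causes.
Numerator (weight on configurations with actual drug use): 0.062627 + 0.023025 = 0.085652
Denominator P(positive screen): 0.05*0.787*0.861 + 0.5725*0.787*0.139 + 0.506*0.213*0.861 + 0.7777*0.213*0.139 = 0.212329
P(actual drug use | positive screen) = 0.085652/0.212329 ≈ 0.4034

P(actual drug use | positive screen) ≈ 0.4034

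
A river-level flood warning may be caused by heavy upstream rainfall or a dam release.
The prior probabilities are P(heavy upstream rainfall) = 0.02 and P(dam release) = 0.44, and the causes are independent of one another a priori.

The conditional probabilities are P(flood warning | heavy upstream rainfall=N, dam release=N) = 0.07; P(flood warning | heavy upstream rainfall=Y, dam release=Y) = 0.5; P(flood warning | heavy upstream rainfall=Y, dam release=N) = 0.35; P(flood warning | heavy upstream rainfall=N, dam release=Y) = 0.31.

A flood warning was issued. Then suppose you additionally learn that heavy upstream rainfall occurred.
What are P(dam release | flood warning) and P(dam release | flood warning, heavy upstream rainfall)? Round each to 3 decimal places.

Numerator (weight on configurations with dam release): 0.133672 + 0.004400 = 0.138072
The normalizing constant is 0.07×0.98×0.56 + 0.31×0.98×0.44 + 0.35×0.02×0.56 + 0.5×0.02×0.44 = 0.180408
P(dam release | flood warning) = 0.138072/0.180408 ≈ 0.765

With the extra evidence:
P(flood warning | heavy upstream rainfall) = 0.35×0.56 + 0.5×0.44 = 0.196000 + 0.220000 = 0.416000
Restricting to configurations with dam release present: 0.5×0.44 = 0.220000.
So P(dam release | flood warning, heavy upstream rainfall) = 0.220000/0.416000 ≈ 0.529.

P(dam release | flood warning) ≈ 0.765; P(dam release | flood warning, heavy upstream rainfall) ≈ 0.529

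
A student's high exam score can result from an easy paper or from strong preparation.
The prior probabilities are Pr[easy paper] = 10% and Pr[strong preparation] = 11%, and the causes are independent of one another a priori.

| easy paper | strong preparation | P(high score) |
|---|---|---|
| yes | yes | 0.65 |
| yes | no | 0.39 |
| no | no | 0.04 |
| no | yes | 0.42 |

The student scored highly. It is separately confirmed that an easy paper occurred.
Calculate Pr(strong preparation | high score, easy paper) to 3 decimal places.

Pr(strong preparation | high score, easy paper) ≈ 0.171

For the numerator, keep only strong preparation=true terms: 0.65·0.11 = 0.071500
The normalizing constant is 0.39·0.89 + 0.65·0.11 = 0.418600
P(strong preparation | high score, easy paper) = 0.071500/0.418600 ≈ 0.171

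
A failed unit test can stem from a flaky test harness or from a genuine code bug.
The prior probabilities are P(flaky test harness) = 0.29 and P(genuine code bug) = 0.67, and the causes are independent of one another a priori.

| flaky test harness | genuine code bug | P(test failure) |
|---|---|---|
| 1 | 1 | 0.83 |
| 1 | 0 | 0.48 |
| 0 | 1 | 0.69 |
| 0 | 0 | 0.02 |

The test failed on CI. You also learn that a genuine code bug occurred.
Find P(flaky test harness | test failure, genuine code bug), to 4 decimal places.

Numerator (weight on configurations with flaky test harness): 0.83×0.29 = 0.240700
The normalizing constant is 0.69×0.71 + 0.83×0.29 = 0.730600
P(flaky test harness | test failure, genuine code bug) = 0.240700/0.730600 ≈ 0.3295

P(flaky test harness | test failure, genuine code bug) ≈ 0.3295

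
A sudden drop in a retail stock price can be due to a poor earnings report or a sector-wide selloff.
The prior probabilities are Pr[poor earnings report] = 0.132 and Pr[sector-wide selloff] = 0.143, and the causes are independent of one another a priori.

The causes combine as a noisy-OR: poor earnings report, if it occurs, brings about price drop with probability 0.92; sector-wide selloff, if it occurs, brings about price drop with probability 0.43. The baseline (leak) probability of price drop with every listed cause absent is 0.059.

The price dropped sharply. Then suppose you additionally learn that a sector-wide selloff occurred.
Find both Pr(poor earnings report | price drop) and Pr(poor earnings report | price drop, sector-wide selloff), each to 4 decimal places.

Under noisy-OR, P(price drop | causes) = 1 − (1−0.059)·∏(1−qᵢ) over the active causes.
P(price drop) = 0.059·0.868·0.857 + 0.46363·0.868·0.143 + 0.92472·0.132·0.857 + 0.95709·0.132·0.143 = 0.043889 + 0.057548 + 0.104608 + 0.018066 = 0.224111
Of this, 0.122674 comes from 0.104608 + 0.018066 (the poor earnings report=true cases).
So P(poor earnings report | price drop) = 0.122674/0.224111 ≈ 0.5474.

Now condition on the additional information:
P(price drop | sector-wide selloff) = 0.46363·0.868 + 0.95709·0.132 = 0.402431 + 0.126336 = 0.528767
Restricting to configurations with poor earnings report present: 0.95709·0.132 = 0.126336.
So P(poor earnings report | price drop, sector-wide selloff) = 0.126336/0.528767 ≈ 0.2389.
Conditioning on sector-wide selloff lowers the posterior on poor earnings report: the classic explaining-away effect in a common-effect structure.

Pr(poor earnings report | price drop) ≈ 0.5474; Pr(poor earnings report | price drop, sector-wide selloff) ≈ 0.2389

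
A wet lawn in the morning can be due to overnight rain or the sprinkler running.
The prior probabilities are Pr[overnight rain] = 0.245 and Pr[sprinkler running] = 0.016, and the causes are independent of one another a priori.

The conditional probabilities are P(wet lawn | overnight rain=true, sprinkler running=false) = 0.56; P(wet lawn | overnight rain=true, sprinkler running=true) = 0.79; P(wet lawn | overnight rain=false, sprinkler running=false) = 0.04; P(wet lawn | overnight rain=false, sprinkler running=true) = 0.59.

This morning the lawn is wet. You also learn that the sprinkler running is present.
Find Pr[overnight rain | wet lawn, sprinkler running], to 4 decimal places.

P(wet lawn | sprinkler running) = 0.59×0.755 + 0.79×0.245 = 0.445450 + 0.193550 = 0.639000
Of this, 0.193550 comes from 0.79×0.245 (the overnight rain=true cases).
Hence the posterior is 0.193550/0.639000 ≈ 0.3029.

Pr[overnight rain | wet lawn, sprinkler running] ≈ 0.3029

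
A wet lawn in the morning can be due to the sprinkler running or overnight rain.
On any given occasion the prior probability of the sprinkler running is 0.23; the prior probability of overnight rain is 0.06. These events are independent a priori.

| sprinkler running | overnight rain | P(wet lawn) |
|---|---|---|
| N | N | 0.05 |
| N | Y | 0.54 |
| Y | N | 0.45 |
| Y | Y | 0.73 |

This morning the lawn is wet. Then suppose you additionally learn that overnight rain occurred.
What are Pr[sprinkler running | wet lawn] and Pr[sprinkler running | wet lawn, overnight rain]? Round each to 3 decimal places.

Numerator (weight on configurations with sprinkler running): 0.097290 + 0.010074 = 0.107364
The normalizing constant is 0.05*0.77*0.94 + 0.54*0.77*0.06 + 0.45*0.23*0.94 + 0.73*0.23*0.06 = 0.168502
P(sprinkler running | wet lawn) = 0.107364/0.168502 ≈ 0.637

With the extra evidence:
For the numerator, keep only sprinkler running=true terms: 0.73*0.23 = 0.167900
Normalizer over all consistent configurations: 0.54*0.77 + 0.73*0.23 = 0.583700
Posterior = 0.167900 / 0.583700 ≈ 0.288
— overnight rain explains away the evidence for sprinkler running.

Pr[sprinkler running | wet lawn] ≈ 0.637; Pr[sprinkler running | wet lawn, overnight rain] ≈ 0.288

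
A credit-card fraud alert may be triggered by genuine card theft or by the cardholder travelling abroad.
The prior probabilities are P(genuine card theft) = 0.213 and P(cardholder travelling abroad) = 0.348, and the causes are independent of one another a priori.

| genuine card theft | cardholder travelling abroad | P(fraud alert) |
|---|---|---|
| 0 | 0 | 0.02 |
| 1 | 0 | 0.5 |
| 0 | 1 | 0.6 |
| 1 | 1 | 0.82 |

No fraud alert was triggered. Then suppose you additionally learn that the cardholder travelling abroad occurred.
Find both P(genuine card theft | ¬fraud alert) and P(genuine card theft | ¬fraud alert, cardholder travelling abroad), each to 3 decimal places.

P(¬fraud alert) = 0.98·0.787·0.652 + 0.4·0.787·0.348 + 0.5·0.213·0.652 + 0.18·0.213·0.348 = 0.502862 + 0.109550 + 0.069438 + 0.013342 = 0.695192
The genuine card theft-present share is 0.069438 + 0.013342 = 0.082780.
P(genuine card theft | ¬fraud alert) = 0.082780 / 0.695192 ≈ 0.119

With the extra evidence:
Weight on genuine card theft=true, given the evidence: 0.18×0.213 = 0.038340
Normalizer over all consistent configurations: 0.4×0.787 + 0.18×0.213 = 0.353140
Posterior = 0.038340 / 0.353140 ≈ 0.109

P(genuine card theft | ¬fraud alert) ≈ 0.119; P(genuine card theft | ¬fraud alert, cardholder travelling abroad) ≈ 0.109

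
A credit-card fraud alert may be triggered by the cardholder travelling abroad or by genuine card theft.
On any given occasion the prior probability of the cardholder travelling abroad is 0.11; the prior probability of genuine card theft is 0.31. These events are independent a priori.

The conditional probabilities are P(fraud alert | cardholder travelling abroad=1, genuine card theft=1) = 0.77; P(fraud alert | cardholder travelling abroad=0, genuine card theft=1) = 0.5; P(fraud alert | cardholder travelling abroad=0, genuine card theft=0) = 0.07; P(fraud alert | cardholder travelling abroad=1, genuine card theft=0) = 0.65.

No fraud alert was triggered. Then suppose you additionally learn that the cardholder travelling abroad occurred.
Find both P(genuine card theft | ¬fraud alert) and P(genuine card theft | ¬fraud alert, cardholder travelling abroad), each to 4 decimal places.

P(genuine card theft | ¬fraud alert) ≈ 0.1961; P(genuine card theft | ¬fraud alert, cardholder travelling abroad) ≈ 0.2279

Numerator (weight on configurations with genuine card theft): 0.137950 + 0.007843 = 0.145793
Normalizer over all consistent configurations: 0.93*0.89*0.69 + 0.5*0.89*0.31 + 0.35*0.11*0.69 + 0.23*0.11*0.31 = 0.743471
P(genuine card theft | ¬fraud alert) = 0.145793/0.743471 ≈ 0.1961

Now also conditioning on cardholder travelling abroad=true:
Numerator (weight on configurations with genuine card theft): 0.23*0.31 = 0.071300
Normalizer over all consistent configurations: 0.35*0.69 + 0.23*0.31 = 0.312800
Posterior = 0.071300 / 0.312800 ≈ 0.2279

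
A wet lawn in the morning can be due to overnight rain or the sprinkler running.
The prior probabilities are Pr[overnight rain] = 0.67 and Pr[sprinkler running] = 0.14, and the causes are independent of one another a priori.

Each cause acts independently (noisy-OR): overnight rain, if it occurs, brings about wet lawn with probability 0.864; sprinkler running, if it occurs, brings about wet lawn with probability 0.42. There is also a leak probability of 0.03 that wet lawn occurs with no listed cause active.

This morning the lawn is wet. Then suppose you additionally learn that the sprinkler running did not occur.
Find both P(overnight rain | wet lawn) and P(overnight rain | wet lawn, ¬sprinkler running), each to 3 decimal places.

P(overnight rain | wet lawn) ≈ 0.953; P(overnight rain | wet lawn, ¬sprinkler running) ≈ 0.983

Under noisy-OR, P(wet lawn | causes) = 1 − (1−0.03)·∏(1−qᵢ) over the active causes.
By total probability over the 4 (overnight rain, sprinkler running) configurations:
  P(wet lawn) = 0.03*0.33*0.86 + 0.4374*0.33*0.14 + 0.86808*0.67*0.86 + 0.923486*0.67*0.14
        = 0.008514 + 0.020208 + 0.500188 + 0.086623 = 0.615533
Keeping only the overnight rain-present terms gives 0.586811, so
  P(overnight rain | wet lawn) = 0.586811 / 0.615533 ≈ 0.953

Now also conditioning on sprinkler running≠true:
P(wet lawn | ¬sprinkler running) = 0.03·0.33 + 0.86808·0.67 = 0.009900 + 0.581614 = 0.591514
Of this, 0.581614 comes from 0.86808·0.67 (the overnight rain=true cases).
Hence the posterior is 0.581614/0.591514 ≈ 0.983.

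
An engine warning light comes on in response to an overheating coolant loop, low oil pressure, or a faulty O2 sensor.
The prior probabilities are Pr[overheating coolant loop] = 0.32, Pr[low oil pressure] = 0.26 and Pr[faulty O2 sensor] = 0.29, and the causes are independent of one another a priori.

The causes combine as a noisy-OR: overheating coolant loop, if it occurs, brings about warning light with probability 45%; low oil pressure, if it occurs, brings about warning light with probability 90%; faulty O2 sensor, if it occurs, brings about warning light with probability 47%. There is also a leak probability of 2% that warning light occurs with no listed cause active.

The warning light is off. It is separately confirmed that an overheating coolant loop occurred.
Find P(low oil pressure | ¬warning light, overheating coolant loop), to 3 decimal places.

Under noisy-OR, P(warning light | causes) = 1 − (1−0.02)·∏(1−qᵢ) over the active causes.
For the numerator, keep only low oil pressure=true terms: 0.009950 + 0.002154 = 0.012104
The normalizing constant is 0.539*0.74*0.71 + 0.28567*0.74*0.29 + 0.0539*0.26*0.71 + 0.028567*0.26*0.29 = 0.356600
P(low oil pressure | ¬warning light, overheating coolant loop) = 0.012104/0.356600 ≈ 0.034

P(low oil pressure | ¬warning light, overheating coolant loop) ≈ 0.034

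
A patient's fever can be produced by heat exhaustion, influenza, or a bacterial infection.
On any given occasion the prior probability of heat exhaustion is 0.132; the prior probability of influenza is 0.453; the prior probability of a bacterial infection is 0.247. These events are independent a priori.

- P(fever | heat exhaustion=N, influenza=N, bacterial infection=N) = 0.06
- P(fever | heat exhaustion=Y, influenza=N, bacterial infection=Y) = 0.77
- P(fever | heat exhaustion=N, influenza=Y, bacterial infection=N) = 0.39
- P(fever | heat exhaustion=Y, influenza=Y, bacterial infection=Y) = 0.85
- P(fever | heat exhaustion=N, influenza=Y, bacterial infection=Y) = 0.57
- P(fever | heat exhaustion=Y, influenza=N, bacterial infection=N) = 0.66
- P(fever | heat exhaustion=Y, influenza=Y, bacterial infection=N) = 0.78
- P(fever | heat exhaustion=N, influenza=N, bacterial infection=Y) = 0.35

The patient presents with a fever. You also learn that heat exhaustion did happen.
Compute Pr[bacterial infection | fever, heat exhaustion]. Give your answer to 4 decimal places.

Pr[bacterial infection | fever, heat exhaustion] ≈ 0.2702

P(fever | heat exhaustion) = 0.66·0.547·0.753 + 0.77·0.547·0.247 + 0.78·0.453·0.753 + 0.85·0.453·0.247 = 0.271848 + 0.104034 + 0.266065 + 0.095107 = 0.737054
The bacterial infection-present share is 0.104034 + 0.095107 = 0.199141.
P(bacterial infection | fever, heat exhaustion) = 0.199141 / 0.737054 ≈ 0.2702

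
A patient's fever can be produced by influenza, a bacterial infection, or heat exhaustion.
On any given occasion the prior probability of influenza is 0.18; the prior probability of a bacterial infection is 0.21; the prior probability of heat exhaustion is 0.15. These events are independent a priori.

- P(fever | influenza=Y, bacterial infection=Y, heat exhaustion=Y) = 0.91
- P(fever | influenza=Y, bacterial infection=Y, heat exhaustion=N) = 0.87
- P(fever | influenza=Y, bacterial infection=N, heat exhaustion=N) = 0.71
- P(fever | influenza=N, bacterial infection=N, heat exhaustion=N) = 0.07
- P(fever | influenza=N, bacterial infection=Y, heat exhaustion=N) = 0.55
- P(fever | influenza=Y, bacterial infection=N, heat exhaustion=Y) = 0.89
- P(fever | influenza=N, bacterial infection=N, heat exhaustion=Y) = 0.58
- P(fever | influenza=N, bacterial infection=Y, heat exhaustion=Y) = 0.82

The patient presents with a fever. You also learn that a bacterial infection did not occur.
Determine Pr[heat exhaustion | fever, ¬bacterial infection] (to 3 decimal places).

Pr[heat exhaustion | fever, ¬bacterial infection] ≈ 0.377

Sum P(fever|·) weighted by the priors over the 4 (influenza, heat exhaustion) configurations:
  P(fever | ¬bacterial infection) = 0.07·0.82·0.85 + 0.58·0.82·0.15 + 0.71·0.18·0.85 + 0.89·0.18·0.15
        = 0.048790 + 0.071340 + 0.108630 + 0.024030 = 0.252790
Configurations with heat exhaustion contribute 0.095370, so
  P(heat exhaustion | fever, ¬bacterial infection) = 0.095370 / 0.252790 ≈ 0.377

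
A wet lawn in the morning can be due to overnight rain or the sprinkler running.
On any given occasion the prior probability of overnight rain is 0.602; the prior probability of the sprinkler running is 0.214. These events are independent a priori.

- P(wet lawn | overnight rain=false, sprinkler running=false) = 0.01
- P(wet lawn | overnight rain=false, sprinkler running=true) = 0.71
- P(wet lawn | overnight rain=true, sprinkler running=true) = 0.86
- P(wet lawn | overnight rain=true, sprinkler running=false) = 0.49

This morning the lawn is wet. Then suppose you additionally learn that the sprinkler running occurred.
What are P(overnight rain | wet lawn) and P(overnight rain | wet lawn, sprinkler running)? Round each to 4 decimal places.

Enumerate the 4 (overnight rain, sprinkler running) configurations and weight by the priors:
  P(wet lawn) = 0.01×0.398×0.786 + 0.71×0.398×0.214 + 0.49×0.602×0.786 + 0.86×0.602×0.214
        = 0.003128 + 0.060472 + 0.231854 + 0.110792 = 0.406246
The terms with overnight rain present sum to 0.342646, so
  P(overnight rain | wet lawn) = 0.342646 / 0.406246 ≈ 0.8434

With the extra evidence:
By total probability over both values of overnight rain:
  P(wet lawn | sprinkler running) = 0.71*0.398 + 0.86*0.602
        = 0.282580 + 0.517720 = 0.800300
The terms with overnight rain present sum to 0.517720, so
  P(overnight rain | wet lawn, sprinkler running) = 0.517720 / 0.800300 ≈ 0.6469

P(overnight rain | wet lawn) ≈ 0.8434; P(overnight rain | wet lawn, sprinkler running) ≈ 0.6469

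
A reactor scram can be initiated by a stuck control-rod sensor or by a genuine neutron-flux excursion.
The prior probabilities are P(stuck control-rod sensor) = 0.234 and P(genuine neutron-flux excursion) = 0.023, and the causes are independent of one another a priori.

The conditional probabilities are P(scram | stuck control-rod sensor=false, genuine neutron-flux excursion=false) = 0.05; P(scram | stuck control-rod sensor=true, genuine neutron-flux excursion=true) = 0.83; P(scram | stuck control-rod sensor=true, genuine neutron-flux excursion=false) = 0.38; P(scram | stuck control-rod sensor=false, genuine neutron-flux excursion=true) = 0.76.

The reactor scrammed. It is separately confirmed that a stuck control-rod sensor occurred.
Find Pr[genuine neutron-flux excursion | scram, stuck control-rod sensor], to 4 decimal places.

Pr[genuine neutron-flux excursion | scram, stuck control-rod sensor] ≈ 0.0489

Enumerate both values of genuine neutron-flux excursion and weight by the priors:
  P(scram | stuck control-rod sensor) = 0.38*0.977 + 0.83*0.023
        = 0.371260 + 0.019090 = 0.390350
Configurations with genuine neutron-flux excursion contribute 0.019090, so
  P(genuine neutron-flux excursion | scram, stuck control-rod sensor) = 0.019090 / 0.390350 ≈ 0.0489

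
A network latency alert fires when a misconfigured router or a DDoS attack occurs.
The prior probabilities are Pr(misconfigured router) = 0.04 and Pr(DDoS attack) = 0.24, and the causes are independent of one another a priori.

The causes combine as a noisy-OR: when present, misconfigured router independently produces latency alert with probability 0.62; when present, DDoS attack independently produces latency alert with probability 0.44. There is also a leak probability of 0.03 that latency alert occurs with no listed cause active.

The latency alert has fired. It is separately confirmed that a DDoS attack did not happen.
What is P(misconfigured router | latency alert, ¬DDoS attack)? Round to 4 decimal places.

Under noisy-OR, P(latency alert | causes) = 1 − (1−0.03)·∏(1−qᵢ) over the active causes.
Numerator (weight on configurations with misconfigured router): 0.6314*0.04 = 0.025256
Denominator P(latency alert | ¬DDoS attack): 0.03*0.96 + 0.6314*0.04 = 0.054056
P(misconfigured router | latency alert, ¬DDoS attack) = 0.025256/0.054056 ≈ 0.4672

P(misconfigured router | latency alert, ¬DDoS attack) ≈ 0.4672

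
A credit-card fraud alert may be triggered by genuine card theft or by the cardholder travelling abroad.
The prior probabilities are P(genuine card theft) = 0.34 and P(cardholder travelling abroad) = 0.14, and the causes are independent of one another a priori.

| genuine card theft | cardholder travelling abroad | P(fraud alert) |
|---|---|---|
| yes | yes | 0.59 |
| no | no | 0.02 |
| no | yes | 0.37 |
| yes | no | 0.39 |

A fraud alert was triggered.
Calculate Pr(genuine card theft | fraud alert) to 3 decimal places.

Pr(genuine card theft | fraud alert) ≈ 0.757

Weight on genuine card theft=true, given the evidence: 0.114036 + 0.028084 = 0.142120
Normalizer over all consistent configurations: 0.02·0.66·0.86 + 0.37·0.66·0.14 + 0.39·0.34·0.86 + 0.59·0.34·0.14 = 0.187660
Posterior = 0.142120 / 0.187660 ≈ 0.757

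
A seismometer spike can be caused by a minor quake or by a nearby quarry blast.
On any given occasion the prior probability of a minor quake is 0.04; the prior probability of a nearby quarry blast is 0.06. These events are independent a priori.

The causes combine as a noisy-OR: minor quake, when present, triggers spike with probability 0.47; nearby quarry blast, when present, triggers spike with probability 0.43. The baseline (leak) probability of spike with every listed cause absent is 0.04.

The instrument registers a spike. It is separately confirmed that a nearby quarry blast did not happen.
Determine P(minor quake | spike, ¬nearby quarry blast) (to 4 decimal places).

P(minor quake | spike, ¬nearby quarry blast) ≈ 0.3385

Under noisy-OR, P(spike | causes) = 1 − (1−0.04)·∏(1−qᵢ) over the active causes.
Weight on minor quake=true, given the evidence: 0.4912*0.04 = 0.019648
Normalizer over all consistent configurations: 0.04*0.96 + 0.4912*0.04 = 0.058048
P(minor quake | spike, ¬nearby quarry blast) = 0.019648/0.058048 ≈ 0.3385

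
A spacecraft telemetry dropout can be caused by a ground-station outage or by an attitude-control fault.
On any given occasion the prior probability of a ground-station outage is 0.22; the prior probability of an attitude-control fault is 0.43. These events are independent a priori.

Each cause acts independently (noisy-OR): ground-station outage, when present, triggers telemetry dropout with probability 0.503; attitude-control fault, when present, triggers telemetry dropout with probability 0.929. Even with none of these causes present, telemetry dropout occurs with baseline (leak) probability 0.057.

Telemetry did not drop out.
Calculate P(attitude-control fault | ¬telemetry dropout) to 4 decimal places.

Under noisy-OR, P(telemetry dropout | causes) = 1 − (1−0.057)·∏(1−qᵢ) over the active causes.
Sum P(¬telemetry dropout|·) weighted by the priors over the 4 (ground-station outage, attitude-control fault) configurations:
  P(¬telemetry dropout) = 0.943×0.78×0.57 + 0.066953×0.78×0.43 + 0.468671×0.22×0.57 + 0.033276×0.22×0.43
        = 0.419258 + 0.022456 + 0.058771 + 0.003148 = 0.503633
Keeping only the attitude-control fault-present terms gives 0.025604, so
  P(attitude-control fault | ¬telemetry dropout) = 0.025604 / 0.503633 ≈ 0.0508

P(attitude-control fault | ¬telemetry dropout) ≈ 0.0508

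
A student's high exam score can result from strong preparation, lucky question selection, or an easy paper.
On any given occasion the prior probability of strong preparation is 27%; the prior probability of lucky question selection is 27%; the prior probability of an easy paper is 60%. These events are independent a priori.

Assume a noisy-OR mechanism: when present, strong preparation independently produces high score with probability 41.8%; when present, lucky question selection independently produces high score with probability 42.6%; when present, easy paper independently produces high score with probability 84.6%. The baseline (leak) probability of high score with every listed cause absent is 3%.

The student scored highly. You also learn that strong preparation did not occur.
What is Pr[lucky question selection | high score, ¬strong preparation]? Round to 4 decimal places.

Under noisy-OR, P(high score | causes) = 1 − (1−0.03)·∏(1−qᵢ) over the active causes.
For the numerator, keep only lucky question selection=true terms: 0.047868 + 0.148109 = 0.195977
Denominator P(high score | ¬strong preparation): 0.03·0.73·0.4 + 0.85062·0.73·0.6 + 0.44322·0.27·0.4 + 0.914256·0.27·0.6 = 0.577309
Posterior = 0.195977 / 0.577309 ≈ 0.3395

Pr[lucky question selection | high score, ¬strong preparation] ≈ 0.3395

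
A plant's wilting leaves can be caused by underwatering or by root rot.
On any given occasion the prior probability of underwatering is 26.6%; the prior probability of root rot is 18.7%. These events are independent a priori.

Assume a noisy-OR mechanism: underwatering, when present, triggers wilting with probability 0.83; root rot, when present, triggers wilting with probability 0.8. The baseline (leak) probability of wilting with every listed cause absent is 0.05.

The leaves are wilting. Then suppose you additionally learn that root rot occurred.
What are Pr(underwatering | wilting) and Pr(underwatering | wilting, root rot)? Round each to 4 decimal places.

Under noisy-OR, P(wilting | causes) = 1 − (1−0.05)·∏(1−qᵢ) over the active causes.
P(wilting) = 0.05×0.734×0.813 + 0.81×0.734×0.187 + 0.8385×0.266×0.813 + 0.9677×0.266×0.187 = 0.029837 + 0.111179 + 0.181332 + 0.048135 = 0.370483
Of this, 0.229467 comes from 0.181332 + 0.048135 (the underwatering=true cases).
Hence the posterior is 0.229467/0.370483 ≈ 0.6194.

Now also conditioning on root rot=true:
Enumerate both values of underwatering and weight by the priors:
  P(wilting | root rot) = 0.81*0.734 + 0.9677*0.266
        = 0.594540 + 0.257408 = 0.851948
Configurations with underwatering contribute 0.257408, so
  P(underwatering | wilting, root rot) = 0.257408 / 0.851948 ≈ 0.3021
— root rot explains away the evidence for underwatering.

Pr(underwatering | wilting) ≈ 0.6194; Pr(underwatering | wilting, root rot) ≈ 0.3021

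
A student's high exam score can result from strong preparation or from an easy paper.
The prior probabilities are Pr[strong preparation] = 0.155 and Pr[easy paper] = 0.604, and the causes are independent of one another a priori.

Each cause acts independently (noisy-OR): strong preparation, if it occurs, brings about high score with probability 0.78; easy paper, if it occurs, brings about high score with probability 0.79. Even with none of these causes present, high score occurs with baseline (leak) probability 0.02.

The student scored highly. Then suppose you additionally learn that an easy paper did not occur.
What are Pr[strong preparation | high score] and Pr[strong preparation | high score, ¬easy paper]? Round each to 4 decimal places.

Pr[strong preparation | high score] ≈ 0.2502; Pr[strong preparation | high score, ¬easy paper] ≈ 0.8780

Under noisy-OR, P(high score | causes) = 1 − (1−0.02)·∏(1−qᵢ) over the active causes.
P(high score) = 0.02*0.845*0.396 + 0.7942*0.845*0.604 + 0.7844*0.155*0.396 + 0.954724*0.155*0.604 = 0.006692 + 0.405344 + 0.048146 + 0.089381 = 0.549563
The strong preparation-present share is 0.048146 + 0.089381 = 0.137527.
So P(strong preparation | high score) = 0.137527/0.549563 ≈ 0.2502.

Now condition on the additional information:
Weight on strong preparation=true, given the evidence: 0.7844×0.155 = 0.121582
The normalizing constant is 0.02×0.845 + 0.7844×0.155 = 0.138482
P(strong preparation | high score, ¬easy paper) = 0.121582/0.138482 ≈ 0.8780
With easy paper excluded, strong preparation must carry more of the explanatory weight for the high score.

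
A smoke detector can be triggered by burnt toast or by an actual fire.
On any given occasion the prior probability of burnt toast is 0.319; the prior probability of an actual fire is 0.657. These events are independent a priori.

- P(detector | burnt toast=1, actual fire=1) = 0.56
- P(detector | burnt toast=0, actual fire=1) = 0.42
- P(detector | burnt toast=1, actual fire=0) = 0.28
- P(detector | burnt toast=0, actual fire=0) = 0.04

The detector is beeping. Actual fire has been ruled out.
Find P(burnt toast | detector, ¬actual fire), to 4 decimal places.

P(burnt toast | detector, ¬actual fire) ≈ 0.7663

For the numerator, keep only burnt toast=true terms: 0.28*0.319 = 0.089320
Normalizer over all consistent configurations: 0.04*0.681 + 0.28*0.319 = 0.116560
P(burnt toast | detector, ¬actual fire) = 0.089320/0.116560 ≈ 0.7663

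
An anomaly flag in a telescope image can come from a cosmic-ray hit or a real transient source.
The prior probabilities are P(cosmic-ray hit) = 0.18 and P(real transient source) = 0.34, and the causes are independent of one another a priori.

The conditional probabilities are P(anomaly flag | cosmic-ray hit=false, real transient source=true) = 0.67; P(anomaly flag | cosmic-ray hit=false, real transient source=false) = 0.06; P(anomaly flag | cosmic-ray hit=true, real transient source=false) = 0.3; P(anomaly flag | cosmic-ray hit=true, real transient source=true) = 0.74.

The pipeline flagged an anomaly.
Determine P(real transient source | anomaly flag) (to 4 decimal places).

P(anomaly flag) = 0.06*0.82*0.66 + 0.67*0.82*0.34 + 0.3*0.18*0.66 + 0.74*0.18*0.34 = 0.032472 + 0.186796 + 0.035640 + 0.045288 = 0.300196
Of this, 0.232084 comes from 0.186796 + 0.045288 (the real transient source=true cases).
So P(real transient source | anomaly flag) = 0.232084/0.300196 ≈ 0.7731.

P(real transient source | anomaly flag) ≈ 0.7731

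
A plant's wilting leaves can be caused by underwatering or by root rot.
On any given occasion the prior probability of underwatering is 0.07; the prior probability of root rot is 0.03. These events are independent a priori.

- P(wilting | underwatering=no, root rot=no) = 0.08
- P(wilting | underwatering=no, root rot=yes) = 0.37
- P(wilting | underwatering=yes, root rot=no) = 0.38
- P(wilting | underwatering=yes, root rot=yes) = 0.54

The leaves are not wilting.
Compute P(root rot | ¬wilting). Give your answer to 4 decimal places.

Sum P(¬wilting|·) weighted by the priors over the 4 (underwatering, root rot) configurations:
  P(¬wilting) = 0.92×0.93×0.97 + 0.63×0.93×0.03 + 0.62×0.07×0.97 + 0.46×0.07×0.03
        = 0.829932 + 0.017577 + 0.042098 + 0.000966 = 0.890573
The terms with root rot present sum to 0.018543, so
  P(root rot | ¬wilting) = 0.018543 / 0.890573 ≈ 0.0208

P(root rot | ¬wilting) ≈ 0.0208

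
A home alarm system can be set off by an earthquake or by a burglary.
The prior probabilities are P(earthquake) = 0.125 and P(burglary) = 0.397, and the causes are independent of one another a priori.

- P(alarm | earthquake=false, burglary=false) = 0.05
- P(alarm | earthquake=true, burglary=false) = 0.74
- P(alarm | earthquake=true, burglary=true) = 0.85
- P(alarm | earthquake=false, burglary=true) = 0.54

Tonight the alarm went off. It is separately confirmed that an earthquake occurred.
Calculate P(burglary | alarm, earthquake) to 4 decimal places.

P(burglary | alarm, earthquake) ≈ 0.4306

By total probability over both values of burglary:
  P(alarm | earthquake) = 0.74*0.603 + 0.85*0.397
        = 0.446220 + 0.337450 = 0.783670
The terms with burglary present sum to 0.337450, so
  P(burglary | alarm, earthquake) = 0.337450 / 0.783670 ≈ 0.4306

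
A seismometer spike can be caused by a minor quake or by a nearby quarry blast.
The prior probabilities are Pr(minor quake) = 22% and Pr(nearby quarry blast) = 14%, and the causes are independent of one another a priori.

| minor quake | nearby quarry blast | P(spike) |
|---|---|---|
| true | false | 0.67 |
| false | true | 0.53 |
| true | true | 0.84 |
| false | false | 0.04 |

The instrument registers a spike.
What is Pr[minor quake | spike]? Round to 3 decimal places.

Pr[minor quake | spike] ≈ 0.643

P(spike) = 0.04*0.78*0.86 + 0.53*0.78*0.14 + 0.67*0.22*0.86 + 0.84*0.22*0.14 = 0.026832 + 0.057876 + 0.126764 + 0.025872 = 0.237344
Of this, 0.152636 comes from 0.126764 + 0.025872 (the minor quake=true cases).
Hence the posterior is 0.152636/0.237344 ≈ 0.643.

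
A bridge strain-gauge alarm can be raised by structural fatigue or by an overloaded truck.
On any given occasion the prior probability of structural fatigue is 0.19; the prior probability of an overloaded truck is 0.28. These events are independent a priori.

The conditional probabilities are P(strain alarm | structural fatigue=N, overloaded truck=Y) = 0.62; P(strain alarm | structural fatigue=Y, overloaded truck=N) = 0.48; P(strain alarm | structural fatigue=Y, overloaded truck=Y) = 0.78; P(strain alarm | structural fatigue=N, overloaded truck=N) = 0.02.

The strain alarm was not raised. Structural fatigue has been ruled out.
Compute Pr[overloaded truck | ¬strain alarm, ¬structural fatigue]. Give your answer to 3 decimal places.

By total probability over both values of overloaded truck:
  P(¬strain alarm | ¬structural fatigue) = 0.98·0.72 + 0.38·0.28
        = 0.705600 + 0.106400 = 0.812000
Keeping only the overloaded truck-present terms gives 0.106400, so
  P(overloaded truck | ¬strain alarm, ¬structural fatigue) = 0.106400 / 0.812000 ≈ 0.131

Pr[overloaded truck | ¬strain alarm, ¬structural fatigue] ≈ 0.131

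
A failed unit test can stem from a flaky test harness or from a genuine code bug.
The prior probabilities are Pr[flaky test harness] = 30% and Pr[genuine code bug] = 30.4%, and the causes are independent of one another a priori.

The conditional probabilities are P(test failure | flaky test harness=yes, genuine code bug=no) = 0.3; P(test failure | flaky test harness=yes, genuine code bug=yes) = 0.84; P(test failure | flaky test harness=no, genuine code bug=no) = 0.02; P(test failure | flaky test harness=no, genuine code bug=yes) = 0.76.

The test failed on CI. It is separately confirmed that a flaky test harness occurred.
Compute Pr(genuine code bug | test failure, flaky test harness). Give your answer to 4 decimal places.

Weight on genuine code bug=true, given the evidence: 0.84×0.304 = 0.255360
The normalizing constant is 0.3×0.696 + 0.84×0.304 = 0.464160
P(genuine code bug | test failure, flaky test harness) = 0.255360/0.464160 ≈ 0.5502

Pr(genuine code bug | test failure, flaky test harness) ≈ 0.5502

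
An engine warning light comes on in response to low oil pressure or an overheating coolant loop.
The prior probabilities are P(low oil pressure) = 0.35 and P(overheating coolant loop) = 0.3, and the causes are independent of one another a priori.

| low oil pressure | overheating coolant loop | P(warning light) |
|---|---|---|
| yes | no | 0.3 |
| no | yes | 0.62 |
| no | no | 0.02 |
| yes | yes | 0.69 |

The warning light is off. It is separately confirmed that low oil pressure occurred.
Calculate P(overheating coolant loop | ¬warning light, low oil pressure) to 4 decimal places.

P(overheating coolant loop | ¬warning light, low oil pressure) ≈ 0.1595

P(¬warning light | low oil pressure) = 0.7×0.7 + 0.31×0.3 = 0.490000 + 0.093000 = 0.583000
The overheating coolant loop-present share is 0.31×0.3 = 0.093000.
So P(overheating coolant loop | ¬warning light, low oil pressure) = 0.093000/0.583000 ≈ 0.1595.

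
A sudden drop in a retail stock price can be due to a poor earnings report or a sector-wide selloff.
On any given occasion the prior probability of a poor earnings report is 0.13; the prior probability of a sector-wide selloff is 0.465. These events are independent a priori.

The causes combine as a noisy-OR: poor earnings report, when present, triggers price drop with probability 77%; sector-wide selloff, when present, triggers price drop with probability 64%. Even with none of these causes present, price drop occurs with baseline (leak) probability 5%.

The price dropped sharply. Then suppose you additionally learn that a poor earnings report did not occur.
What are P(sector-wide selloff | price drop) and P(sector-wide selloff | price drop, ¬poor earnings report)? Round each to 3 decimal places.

Under noisy-OR, P(price drop | causes) = 1 − (1−0.05)·∏(1−qᵢ) over the active causes.
P(price drop) = 0.05*0.87*0.535 + 0.658*0.87*0.465 + 0.7815*0.13*0.535 + 0.92134*0.13*0.465 = 0.023273 + 0.266194 + 0.054353 + 0.055695 = 0.399515
The sector-wide selloff-present share is 0.266194 + 0.055695 = 0.321889.
P(sector-wide selloff | price drop) = 0.321889 / 0.399515 ≈ 0.806

Now also conditioning on poor earnings report≠true:
P(price drop | ¬poor earnings report) = 0.05*0.535 + 0.658*0.465 = 0.026750 + 0.305970 = 0.332720
Of this, 0.305970 comes from 0.658*0.465 (the sector-wide selloff=true cases).
Hence the posterior is 0.305970/0.332720 ≈ 0.920.

P(sector-wide selloff | price drop) ≈ 0.806; P(sector-wide selloff | price drop, ¬poor earnings report) ≈ 0.920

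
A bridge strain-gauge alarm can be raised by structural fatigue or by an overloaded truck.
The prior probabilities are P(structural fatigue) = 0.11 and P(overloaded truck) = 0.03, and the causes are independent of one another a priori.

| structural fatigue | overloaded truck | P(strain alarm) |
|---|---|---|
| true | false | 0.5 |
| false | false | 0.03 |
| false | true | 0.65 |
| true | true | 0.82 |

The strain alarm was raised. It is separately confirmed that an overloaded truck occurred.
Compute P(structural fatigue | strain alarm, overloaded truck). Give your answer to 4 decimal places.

P(strain alarm | overloaded truck) = 0.65×0.89 + 0.82×0.11 = 0.578500 + 0.090200 = 0.668700
The structural fatigue-present share is 0.82×0.11 = 0.090200.
Hence the posterior is 0.090200/0.668700 ≈ 0.1349.

P(structural fatigue | strain alarm, overloaded truck) ≈ 0.1349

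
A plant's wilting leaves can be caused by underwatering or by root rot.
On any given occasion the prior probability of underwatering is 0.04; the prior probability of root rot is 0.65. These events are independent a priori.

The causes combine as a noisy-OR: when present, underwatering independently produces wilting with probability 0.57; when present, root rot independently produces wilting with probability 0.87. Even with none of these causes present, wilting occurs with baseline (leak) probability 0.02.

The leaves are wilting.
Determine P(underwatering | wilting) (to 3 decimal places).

Under noisy-OR, P(wilting | causes) = 1 − (1−0.02)·∏(1−qᵢ) over the active causes.
P(wilting) = 0.02×0.96×0.35 + 0.8726×0.96×0.65 + 0.5786×0.04×0.35 + 0.945218×0.04×0.65 = 0.006720 + 0.544502 + 0.008100 + 0.024576 = 0.583898
Restricting to configurations with underwatering present: 0.008100 + 0.024576 = 0.032676.
So P(underwatering | wilting) = 0.032676/0.583898 ≈ 0.056.

P(underwatering | wilting) ≈ 0.056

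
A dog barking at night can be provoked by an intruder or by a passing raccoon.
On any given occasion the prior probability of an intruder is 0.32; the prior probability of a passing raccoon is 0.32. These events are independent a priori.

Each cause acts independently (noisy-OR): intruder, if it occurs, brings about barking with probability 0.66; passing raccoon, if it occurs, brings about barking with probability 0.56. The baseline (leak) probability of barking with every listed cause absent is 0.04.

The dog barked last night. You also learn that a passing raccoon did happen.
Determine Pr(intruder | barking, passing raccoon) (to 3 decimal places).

Pr(intruder | barking, passing raccoon) ≈ 0.411

Under noisy-OR, P(barking | causes) = 1 − (1−0.04)·∏(1−qᵢ) over the active causes.
Sum P(barking|·) weighted by the priors over both values of intruder:
  P(barking | passing raccoon) = 0.5776*0.68 + 0.856384*0.32
        = 0.392768 + 0.274043 = 0.666811
The terms with intruder present sum to 0.274043, so
  P(intruder | barking, passing raccoon) = 0.274043 / 0.666811 ≈ 0.411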